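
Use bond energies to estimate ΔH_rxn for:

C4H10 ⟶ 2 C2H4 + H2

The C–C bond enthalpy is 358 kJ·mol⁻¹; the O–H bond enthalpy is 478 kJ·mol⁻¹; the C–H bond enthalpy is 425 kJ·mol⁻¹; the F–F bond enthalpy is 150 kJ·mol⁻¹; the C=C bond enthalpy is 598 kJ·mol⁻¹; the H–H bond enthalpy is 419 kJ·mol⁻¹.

Bonds broken (reactants):
  C–C: 3 × 358 = 1074
  C–H: 10 × 425 = 4250
  Σ(broken) = 5324 kJ
Bonds formed (products):
  C–H: 8 × 425 = 3400
  C=C: 2 × 598 = 1196
  H–H: 1 × 419 = 419
  Σ(formed) = 5015 kJ
ΔH = Σ(broken) − Σ(formed) = 5324 − 5015 = +309 kJ

ΔH ≈ +309 kJ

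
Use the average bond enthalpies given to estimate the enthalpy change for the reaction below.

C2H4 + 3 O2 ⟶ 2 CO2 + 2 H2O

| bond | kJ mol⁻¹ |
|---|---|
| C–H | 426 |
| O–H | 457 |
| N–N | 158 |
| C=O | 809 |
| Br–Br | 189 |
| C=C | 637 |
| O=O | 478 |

Bonds broken (reactants):
  C–H: 4 × 426 = 1704
  C=C: 1 × 637 = 637
  O=O: 3 × 478 = 1434
  Σ(broken) = 3775 kJ
Bonds formed (products):
  C=O: 4 × 809 = 3236
  O–H: 4 × 457 = 1828
  Σ(formed) = 5064 kJ
ΔH = Σ(broken) − Σ(formed) = 3775 − 5064 = −1289 kJ

ΔH ≈ −1289 kJ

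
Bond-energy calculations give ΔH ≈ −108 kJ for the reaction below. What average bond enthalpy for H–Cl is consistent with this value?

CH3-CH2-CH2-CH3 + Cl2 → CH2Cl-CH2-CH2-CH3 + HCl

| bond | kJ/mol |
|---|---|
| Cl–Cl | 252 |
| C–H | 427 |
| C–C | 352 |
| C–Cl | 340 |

D(H–Cl) ≈ 447 kJ/mol

Let D be the H–Cl bond energy.
Σ(broken) = 3×352 + 10×427 + 1×252 = 5578
Σ(formed) = 3×352 + 1×340 + 9×427 + 1×D = 5239 + D
ΔH = Σ(broken) − Σ(formed) = (5578) − (5239 + D) = +339 − D
Setting this equal to −108 kJ gives D = 447 kJ/mol.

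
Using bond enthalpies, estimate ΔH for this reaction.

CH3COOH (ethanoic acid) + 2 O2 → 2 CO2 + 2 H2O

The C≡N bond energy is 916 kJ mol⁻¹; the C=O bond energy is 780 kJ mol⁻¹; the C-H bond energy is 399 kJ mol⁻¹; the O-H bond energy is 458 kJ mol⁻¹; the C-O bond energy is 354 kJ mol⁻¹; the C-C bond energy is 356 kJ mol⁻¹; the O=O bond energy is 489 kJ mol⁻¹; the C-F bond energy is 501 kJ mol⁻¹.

Bonds broken (reactants):
  C-C: 1 × 356 = 356
  C-H: 3 × 399 = 1197
  C-O: 1 × 354 = 354
  C=O: 1 × 780 = 780
  O-H: 1 × 458 = 458
  O=O: 2 × 489 = 978
  Σ(broken) = 4123 kJ
Bonds formed (products):
  C=O: 4 × 780 = 3120
  O-H: 4 × 458 = 1832
  Σ(formed) = 4952 kJ
ΔH = Σ(broken) − Σ(formed) = 4123 − 4952 = −829 kJ

ΔH ≈ −829 kJ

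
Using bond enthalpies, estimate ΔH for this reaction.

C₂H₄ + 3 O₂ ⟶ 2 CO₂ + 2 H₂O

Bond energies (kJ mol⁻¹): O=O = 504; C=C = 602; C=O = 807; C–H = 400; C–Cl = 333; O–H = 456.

Bonds broken (reactants):
  C–H: 4 × 400 = 1600
  C=C: 1 × 602 = 602
  O=O: 3 × 504 = 1512
  Σ(broken) = 3714 kJ
Bonds formed (products):
  C=O: 4 × 807 = 3228
  O–H: 4 × 456 = 1824
  Σ(formed) = 5052 kJ
ΔH = Σ(broken) − Σ(formed) = 3714 − 5052 = −1338 kJ

ΔH ≈ −1338 kJ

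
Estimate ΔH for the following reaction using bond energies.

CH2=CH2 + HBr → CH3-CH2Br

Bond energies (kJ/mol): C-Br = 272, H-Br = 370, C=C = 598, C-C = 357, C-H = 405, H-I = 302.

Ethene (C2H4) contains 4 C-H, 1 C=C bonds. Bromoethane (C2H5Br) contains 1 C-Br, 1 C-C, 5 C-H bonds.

Bonds broken (reactants):
  C-H: 4 × 405 = 1620
  C=C: 1 × 598 = 598
  H-Br: 1 × 370 = 370
  Σ(broken) = 2588 kJ
Bonds formed (products):
  C-Br: 1 × 272 = 272
  C-C: 1 × 357 = 357
  C-H: 5 × 405 = 2025
  Σ(formed) = 2654 kJ
ΔH = Σ(broken) − Σ(formed) = 2588 − 2654 = −66 kJ

ΔH ≈ −66 kJ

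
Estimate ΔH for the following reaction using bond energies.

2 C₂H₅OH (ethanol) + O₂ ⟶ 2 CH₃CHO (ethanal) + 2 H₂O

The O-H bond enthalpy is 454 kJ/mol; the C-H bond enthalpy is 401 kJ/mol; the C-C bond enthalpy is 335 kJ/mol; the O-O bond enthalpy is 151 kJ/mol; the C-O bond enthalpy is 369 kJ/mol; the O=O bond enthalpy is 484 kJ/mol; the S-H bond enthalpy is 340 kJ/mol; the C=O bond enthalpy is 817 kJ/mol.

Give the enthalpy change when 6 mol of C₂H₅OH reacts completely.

Bonds broken (reactants):
  C-C: 2 × 335 = 670
  C-H: 10 × 401 = 4010
  C-O: 2 × 369 = 738
  O-H: 2 × 454 = 908
  O=O: 1 × 484 = 484
  Σ(broken) = 6810 kJ
Bonds formed (products):
  C-C: 2 × 335 = 670
  C-H: 8 × 401 = 3208
  C=O: 2 × 817 = 1634
  O-H: 4 × 454 = 1816
  Σ(formed) = 7328 kJ
ΔH = Σ(broken) − Σ(formed) = 6810 − 7328 = −518 kJ
For 3× the reaction as written: 3 × (−518) = −1554 kJ

ΔH = −1554 kJ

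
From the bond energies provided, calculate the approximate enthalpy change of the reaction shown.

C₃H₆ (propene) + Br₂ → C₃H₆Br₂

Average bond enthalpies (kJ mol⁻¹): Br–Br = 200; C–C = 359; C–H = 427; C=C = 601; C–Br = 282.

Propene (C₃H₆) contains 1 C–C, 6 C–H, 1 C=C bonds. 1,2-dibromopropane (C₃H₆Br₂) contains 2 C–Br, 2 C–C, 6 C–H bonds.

ΔH ≈ −122 kJ

Bonds broken (reactants):
  Br–Br: 1 × 200 = 200
  C–C: 1 × 359 = 359
  C–H: 6 × 427 = 2562
  C=C: 1 × 601 = 601
  Σ(broken) = 3722 kJ
Bonds formed (products):
  C–Br: 2 × 282 = 564
  C–C: 2 × 359 = 718
  C–H: 6 × 427 = 2562
  Σ(formed) = 3844 kJ
ΔH = Σ(broken) − Σ(formed) = 3722 − 3844 = −122 kJ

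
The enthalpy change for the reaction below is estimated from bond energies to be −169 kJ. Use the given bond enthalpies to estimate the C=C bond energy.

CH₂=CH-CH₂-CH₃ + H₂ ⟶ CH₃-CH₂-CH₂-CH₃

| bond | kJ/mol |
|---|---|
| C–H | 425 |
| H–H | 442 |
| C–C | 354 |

Let D be the C=C bond energy.
Σ(broken) = 2×354 + 8×425 + 1×D + 1×442 = 4550 + D
Σ(formed) = 3×354 + 10×425 = 5312
ΔH = Σ(broken) − Σ(formed) = (4550 + D) − (5312) = −762 + D
Setting this equal to −169 kJ gives D = 593 kJ/mol.

D(C=C) ≈ 593 kJ/mol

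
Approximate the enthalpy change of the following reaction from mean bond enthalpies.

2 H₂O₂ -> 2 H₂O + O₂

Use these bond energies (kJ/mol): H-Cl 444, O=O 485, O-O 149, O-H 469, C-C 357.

ΔH ≈ −187 kJ

Bonds broken (reactants):
  O-H: 4 × 469 = 1876
  O-O: 2 × 149 = 298
  Σ(broken) = 2174 kJ
Bonds formed (products):
  O-H: 4 × 469 = 1876
  O=O: 1 × 485 = 485
  Σ(formed) = 2361 kJ
ΔH = Σ(broken) − Σ(formed) = 2174 − 2361 = −187 kJ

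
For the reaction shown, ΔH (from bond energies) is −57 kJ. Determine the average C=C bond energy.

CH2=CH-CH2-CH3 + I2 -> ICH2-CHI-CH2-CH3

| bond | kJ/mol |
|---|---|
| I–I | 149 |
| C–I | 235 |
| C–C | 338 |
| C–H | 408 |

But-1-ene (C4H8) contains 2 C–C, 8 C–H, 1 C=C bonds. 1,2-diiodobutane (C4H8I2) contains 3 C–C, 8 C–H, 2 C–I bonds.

Let D be the C=C bond energy.
Σ(broken) = 2×338 + 8×408 + 1×D + 1×149 = 4089 + D
Σ(formed) = 3×338 + 8×408 + 2×235 = 4748
ΔH = Σ(broken) − Σ(formed) = (4089 + D) − (4748) = −659 + D
Setting this equal to −57 kJ gives D = 602 kJ/mol.

D(C=C) ≈ 602 kJ/mol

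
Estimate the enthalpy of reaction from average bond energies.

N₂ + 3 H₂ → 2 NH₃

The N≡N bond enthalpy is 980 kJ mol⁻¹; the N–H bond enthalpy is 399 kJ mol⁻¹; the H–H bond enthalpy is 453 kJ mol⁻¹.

Bonds broken (reactants):
  H–H: 3 × 453 = 1359
  N≡N: 1 × 980 = 980
  Σ(broken) = 2339 kJ
Bonds formed (products):
  N–H: 6 × 399 = 2394
  Σ(formed) = 2394 kJ
ΔH = Σ(broken) − Σ(formed) = 2339 − 2394 = −55 kJ

ΔH ≈ −55 kJ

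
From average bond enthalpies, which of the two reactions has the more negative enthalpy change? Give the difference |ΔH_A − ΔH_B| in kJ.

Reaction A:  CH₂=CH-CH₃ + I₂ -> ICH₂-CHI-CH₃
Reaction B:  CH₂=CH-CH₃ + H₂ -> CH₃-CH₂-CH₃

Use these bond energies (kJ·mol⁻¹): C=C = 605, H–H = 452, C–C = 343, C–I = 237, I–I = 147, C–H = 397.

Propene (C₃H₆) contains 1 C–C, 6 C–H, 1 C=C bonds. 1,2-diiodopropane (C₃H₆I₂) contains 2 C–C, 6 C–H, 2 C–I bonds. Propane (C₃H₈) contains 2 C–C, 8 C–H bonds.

Reaction B, by 15 kJ

Reaction A:
  Bonds broken (reactants):
    C–C: 1 × 343 = 343
    C–H: 6 × 397 = 2382
    C=C: 1 × 605 = 605
    I–I: 1 × 147 = 147
    Σ(broken) = 3477 kJ
  Bonds formed (products):
    C–C: 2 × 343 = 686
    C–H: 6 × 397 = 2382
    C–I: 2 × 237 = 474
    Σ(formed) = 3542 kJ
  ΔH_A = 3477 − 3542 = −65 kJ
Reaction B:
  Bonds broken (reactants):
    C–C: 1 × 343 = 343
    C–H: 6 × 397 = 2382
    C=C: 1 × 605 = 605
    H–H: 1 × 452 = 452
    Σ(broken) = 3782 kJ
  Bonds formed (products):
    C–C: 2 × 343 = 686
    C–H: 8 × 397 = 3176
    Σ(formed) = 3862 kJ
  ΔH_B = 3782 − 3862 = −80 kJ
ΔH_A − ΔH_B = +15 kJ, so reaction B has the more negative ΔH; |ΔH_A − ΔH_B| = 15 kJ.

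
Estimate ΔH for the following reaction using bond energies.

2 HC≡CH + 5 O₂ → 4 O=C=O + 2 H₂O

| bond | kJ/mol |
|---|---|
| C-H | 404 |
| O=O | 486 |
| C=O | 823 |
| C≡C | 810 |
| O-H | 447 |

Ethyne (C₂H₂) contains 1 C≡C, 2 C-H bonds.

Bonds broken (reactants):
  C≡C: 2 × 810 = 1620
  C-H: 4 × 404 = 1616
  O=O: 5 × 486 = 2430
  Σ(broken) = 5666 kJ
Bonds formed (products):
  C=O: 8 × 823 = 6584
  O-H: 4 × 447 = 1788
  Σ(formed) = 8372 kJ
ΔH = Σ(broken) − Σ(formed) = 5666 − 8372 = −2706 kJ

ΔH ≈ −2706 kJ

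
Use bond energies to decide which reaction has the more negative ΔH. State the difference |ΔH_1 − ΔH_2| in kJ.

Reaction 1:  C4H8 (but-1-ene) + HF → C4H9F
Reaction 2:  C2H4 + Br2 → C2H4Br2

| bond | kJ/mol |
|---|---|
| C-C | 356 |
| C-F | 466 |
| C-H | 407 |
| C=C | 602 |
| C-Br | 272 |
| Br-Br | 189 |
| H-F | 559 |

Reaction 2, by 41 kJ

Reaction 1:
  Bonds broken (reactants):
    C-C: 2 × 356 = 712
    C-H: 8 × 407 = 3256
    C=C: 1 × 602 = 602
    H-F: 1 × 559 = 559
    Σ(broken) = 5129 kJ
  Bonds formed (products):
    C-C: 3 × 356 = 1068
    C-F: 1 × 466 = 466
    C-H: 9 × 407 = 3663
    Σ(formed) = 5197 kJ
  ΔH_1 = 5129 − 5197 = −68 kJ
Reaction 2:
  Bonds broken (reactants):
    Br-Br: 1 × 189 = 189
    C-H: 4 × 407 = 1628
    C=C: 1 × 602 = 602
    Σ(broken) = 2419 kJ
  Bonds formed (products):
    C-Br: 2 × 272 = 544
    C-C: 1 × 356 = 356
    C-H: 4 × 407 = 1628
    Σ(formed) = 2528 kJ
  ΔH_2 = 2419 − 2528 = −109 kJ
ΔH_1 − ΔH_2 = +41 kJ, so reaction 2 has the more negative ΔH; |ΔH_1 − ΔH_2| = 41 kJ.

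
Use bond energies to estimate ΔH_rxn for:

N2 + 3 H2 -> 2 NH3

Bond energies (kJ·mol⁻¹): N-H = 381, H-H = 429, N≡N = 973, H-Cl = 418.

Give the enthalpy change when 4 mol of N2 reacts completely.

Bonds broken (reactants):
  H-H: 3 × 429 = 1287
  N≡N: 1 × 973 = 973
  Σ(broken) = 2260 kJ
Bonds formed (products):
  N-H: 6 × 381 = 2286
  Σ(formed) = 2286 kJ
ΔH = Σ(broken) − Σ(formed) = 2260 − 2286 = −26 kJ
For 4× the reaction as written: 4 × (−26) = −104 kJ

ΔH = −104 kJ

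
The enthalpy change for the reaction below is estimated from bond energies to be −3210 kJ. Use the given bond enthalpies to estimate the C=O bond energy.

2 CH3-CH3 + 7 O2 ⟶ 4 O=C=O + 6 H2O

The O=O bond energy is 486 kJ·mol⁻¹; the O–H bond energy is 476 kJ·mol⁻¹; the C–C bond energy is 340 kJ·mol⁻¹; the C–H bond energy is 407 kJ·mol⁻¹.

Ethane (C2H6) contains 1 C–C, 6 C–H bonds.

D(C=O) ≈ 808 kJ/mol

Let D be the C=O bond energy.
Σ(broken) = 2×340 + 12×407 + 7×486 = 8966
Σ(formed) = 8×D + 12×476 = 5712 + 8D
ΔH = Σ(broken) − Σ(formed) = (8966) − (5712 + 8D) = +3254 − 8D
Setting this equal to −3210 kJ gives 8D = 6464, so D = 808 kJ/mol.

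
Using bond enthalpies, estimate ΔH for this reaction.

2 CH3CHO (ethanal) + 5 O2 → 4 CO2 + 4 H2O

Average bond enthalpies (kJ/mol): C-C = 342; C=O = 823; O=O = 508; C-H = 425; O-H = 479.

ΔH ≈ −2146 kJ

Bonds broken (reactants):
  C-C: 2 × 342 = 684
  C-H: 8 × 425 = 3400
  C=O: 2 × 823 = 1646
  O=O: 5 × 508 = 2540
  Σ(broken) = 8270 kJ
Bonds formed (products):
  C=O: 8 × 823 = 6584
  O-H: 8 × 479 = 3832
  Σ(formed) = 10416 kJ
ΔH = Σ(broken) − Σ(formed) = 8270 − 10416 = −2146 kJ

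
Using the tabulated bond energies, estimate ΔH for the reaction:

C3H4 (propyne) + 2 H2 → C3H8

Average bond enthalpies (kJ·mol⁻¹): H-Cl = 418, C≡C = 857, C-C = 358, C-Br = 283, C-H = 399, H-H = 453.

ΔH ≈ −191 kJ

Bonds broken (reactants):
  C≡C: 1 × 857 = 857
  C-C: 1 × 358 = 358
  C-H: 4 × 399 = 1596
  H-H: 2 × 453 = 906
  Σ(broken) = 3717 kJ
Bonds formed (products):
  C-C: 2 × 358 = 716
  C-H: 8 × 399 = 3192
  Σ(formed) = 3908 kJ
ΔH = Σ(broken) − Σ(formed) = 3717 − 3908 = −191 kJ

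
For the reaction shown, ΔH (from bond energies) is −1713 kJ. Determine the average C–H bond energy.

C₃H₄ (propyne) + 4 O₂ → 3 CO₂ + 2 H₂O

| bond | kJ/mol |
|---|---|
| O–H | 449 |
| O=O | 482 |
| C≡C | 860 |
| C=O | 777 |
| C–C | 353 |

D(C–H) ≈ 401 kJ/mol

Let D be the C–H bond energy.
Σ(broken) = 1×860 + 1×353 + 4×D + 4×482 = 3141 + 4D
Σ(formed) = 6×777 + 4×449 = 6458
ΔH = Σ(broken) − Σ(formed) = (3141 + 4D) − (6458) = −3317 + 4D
Setting this equal to −1713 kJ gives 4D = 1604, so D = 401 kJ/mol.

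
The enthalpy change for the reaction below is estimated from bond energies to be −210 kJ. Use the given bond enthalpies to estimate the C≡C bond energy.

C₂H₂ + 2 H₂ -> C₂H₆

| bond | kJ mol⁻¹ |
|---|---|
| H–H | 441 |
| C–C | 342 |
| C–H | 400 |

D(C≡C) ≈ 850 kJ/mol

Let D be the C≡C bond energy.
Σ(broken) = 1×D + 2×400 + 2×441 = 1682 + D
Σ(formed) = 1×342 + 6×400 = 2742
ΔH = Σ(broken) − Σ(formed) = (1682 + D) − (2742) = −1060 + D
Setting this equal to −210 kJ gives D = 850 kJ/mol.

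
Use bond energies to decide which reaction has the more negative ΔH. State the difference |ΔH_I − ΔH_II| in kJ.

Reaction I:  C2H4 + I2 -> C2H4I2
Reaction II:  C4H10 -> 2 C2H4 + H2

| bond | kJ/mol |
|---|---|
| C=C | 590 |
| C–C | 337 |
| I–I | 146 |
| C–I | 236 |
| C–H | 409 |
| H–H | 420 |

Reaction I:
  Bonds broken (reactants):
    C–H: 4 × 409 = 1636
    C=C: 1 × 590 = 590
    I–I: 1 × 146 = 146
    Σ(broken) = 2372 kJ
  Bonds formed (products):
    C–C: 1 × 337 = 337
    C–H: 4 × 409 = 1636
    C–I: 2 × 236 = 472
    Σ(formed) = 2445 kJ
  ΔH_I = 2372 − 2445 = −73 kJ
Reaction II:
  Bonds broken (reactants):
    C–C: 3 × 337 = 1011
    C–H: 10 × 409 = 4090
    Σ(broken) = 5101 kJ
  Bonds formed (products):
    C–H: 8 × 409 = 3272
    C=C: 2 × 590 = 1180
    H–H: 1 × 420 = 420
    Σ(formed) = 4872 kJ
  ΔH_II = 5101 − 4872 = +229 kJ
ΔH_I − ΔH_II = −302 kJ, so reaction I has the more negative ΔH; |ΔH_I − ΔH_II| = 302 kJ.

Reaction I, by 302 kJ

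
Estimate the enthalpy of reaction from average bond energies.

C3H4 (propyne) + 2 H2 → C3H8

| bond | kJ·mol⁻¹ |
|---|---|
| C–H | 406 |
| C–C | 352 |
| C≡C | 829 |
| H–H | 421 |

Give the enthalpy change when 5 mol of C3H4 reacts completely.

ΔH = −1525 kJ

Bonds broken (reactants):
  C≡C: 1 × 829 = 829
  C–C: 1 × 352 = 352
  C–H: 4 × 406 = 1624
  H–H: 2 × 421 = 842
  Σ(broken) = 3647 kJ
Bonds formed (products):
  C–C: 2 × 352 = 704
  C–H: 8 × 406 = 3248
  Σ(formed) = 3952 kJ
ΔH = Σ(broken) − Σ(formed) = 3647 − 3952 = −305 kJ
For 5× the reaction as written: 5 × (−305) = −1525 kJ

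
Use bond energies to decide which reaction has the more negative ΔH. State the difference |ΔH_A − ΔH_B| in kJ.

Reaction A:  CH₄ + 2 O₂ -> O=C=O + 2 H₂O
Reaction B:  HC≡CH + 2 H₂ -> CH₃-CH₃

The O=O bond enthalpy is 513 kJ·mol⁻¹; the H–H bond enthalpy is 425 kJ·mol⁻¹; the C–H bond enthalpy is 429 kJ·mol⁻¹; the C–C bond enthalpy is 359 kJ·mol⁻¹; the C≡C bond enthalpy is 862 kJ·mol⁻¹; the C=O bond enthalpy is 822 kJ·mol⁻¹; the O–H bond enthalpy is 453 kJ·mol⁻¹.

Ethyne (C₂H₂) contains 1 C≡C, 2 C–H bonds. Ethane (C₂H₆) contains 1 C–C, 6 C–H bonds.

Reaction A, by 351 kJ

Reaction A:
  Bonds broken (reactants):
    C–H: 4 × 429 = 1716
    O=O: 2 × 513 = 1026
    Σ(broken) = 2742 kJ
  Bonds formed (products):
    C=O: 2 × 822 = 1644
    O–H: 4 × 453 = 1812
    Σ(formed) = 3456 kJ
  ΔH_A = 2742 − 3456 = −714 kJ
Reaction B:
  Bonds broken (reactants):
    C≡C: 1 × 862 = 862
    C–H: 2 × 429 = 858
    H–H: 2 × 425 = 850
    Σ(broken) = 2570 kJ
  Bonds formed (products):
    C–C: 1 × 359 = 359
    C–H: 6 × 429 = 2574
    Σ(formed) = 2933 kJ
  ΔH_B = 2570 − 2933 = −363 kJ
ΔH_A − ΔH_B = −351 kJ, so reaction A has the more negative ΔH; |ΔH_A − ΔH_B| = 351 kJ.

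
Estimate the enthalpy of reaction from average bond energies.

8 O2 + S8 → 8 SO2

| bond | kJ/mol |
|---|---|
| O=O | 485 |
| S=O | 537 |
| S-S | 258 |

ΔH ≈ −2648 kJ

Bonds broken (reactants):
  O=O: 8 × 485 = 3880
  S-S: 8 × 258 = 2064
  Σ(broken) = 5944 kJ
Bonds formed (products):
  S=O: 16 × 537 = 8592
  Σ(formed) = 8592 kJ
ΔH = Σ(broken) − Σ(formed) = 5944 − 8592 = −2648 kJ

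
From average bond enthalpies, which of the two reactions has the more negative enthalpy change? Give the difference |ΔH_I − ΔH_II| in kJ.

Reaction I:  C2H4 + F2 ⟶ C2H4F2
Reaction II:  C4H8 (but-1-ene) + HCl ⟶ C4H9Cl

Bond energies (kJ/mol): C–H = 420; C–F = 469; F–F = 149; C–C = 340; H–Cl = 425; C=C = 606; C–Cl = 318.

Reaction I, by 476 kJ

Reaction I:
  Bonds broken (reactants):
    C–H: 4 × 420 = 1680
    C=C: 1 × 606 = 606
    F–F: 1 × 149 = 149
    Σ(broken) = 2435 kJ
  Bonds formed (products):
    C–C: 1 × 340 = 340
    C–F: 2 × 469 = 938
    C–H: 4 × 420 = 1680
    Σ(formed) = 2958 kJ
  ΔH_I = 2435 − 2958 = −523 kJ
Reaction II:
  Bonds broken (reactants):
    C–C: 2 × 340 = 680
    C–H: 8 × 420 = 3360
    C=C: 1 × 606 = 606
    H–Cl: 1 × 425 = 425
    Σ(broken) = 5071 kJ
  Bonds formed (products):
    C–C: 3 × 340 = 1020
    C–Cl: 1 × 318 = 318
    C–H: 9 × 420 = 3780
    Σ(formed) = 5118 kJ
  ΔH_II = 5071 − 5118 = −47 kJ
ΔH_I − ΔH_II = −476 kJ, so reaction I has the more negative ΔH; |ΔH_I − ΔH_II| = 476 kJ.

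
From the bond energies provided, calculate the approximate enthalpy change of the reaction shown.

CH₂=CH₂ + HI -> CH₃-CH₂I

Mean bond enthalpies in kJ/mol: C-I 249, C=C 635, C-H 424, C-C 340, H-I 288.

Bonds broken (reactants):
  C-H: 4 × 424 = 1696
  C=C: 1 × 635 = 635
  H-I: 1 × 288 = 288
  Σ(broken) = 2619 kJ
Bonds formed (products):
  C-C: 1 × 340 = 340
  C-H: 5 × 424 = 2120
  C-I: 1 × 249 = 249
  Σ(formed) = 2709 kJ
ΔH = Σ(broken) − Σ(formed) = 2619 − 2709 = −90 kJ

ΔH ≈ −90 kJ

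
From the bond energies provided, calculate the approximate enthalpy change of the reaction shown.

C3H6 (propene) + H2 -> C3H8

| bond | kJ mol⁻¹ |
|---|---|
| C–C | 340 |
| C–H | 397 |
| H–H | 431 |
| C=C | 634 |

ΔH ≈ −69 kJ

Bonds broken (reactants):
  C–C: 1 × 340 = 340
  C–H: 6 × 397 = 2382
  C=C: 1 × 634 = 634
  H–H: 1 × 431 = 431
  Σ(broken) = 3787 kJ
Bonds formed (products):
  C–C: 2 × 340 = 680
  C–H: 8 × 397 = 3176
  Σ(formed) = 3856 kJ
ΔH = Σ(broken) − Σ(formed) = 3787 − 3856 = −69 kJ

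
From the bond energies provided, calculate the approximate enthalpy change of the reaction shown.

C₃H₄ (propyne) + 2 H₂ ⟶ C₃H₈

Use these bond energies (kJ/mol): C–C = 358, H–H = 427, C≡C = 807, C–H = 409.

Bonds broken (reactants):
  C≡C: 1 × 807 = 807
  C–C: 1 × 358 = 358
  C–H: 4 × 409 = 1636
  H–H: 2 × 427 = 854
  Σ(broken) = 3655 kJ
Bonds formed (products):
  C–C: 2 × 358 = 716
  C–H: 8 × 409 = 3272
  Σ(formed) = 3988 kJ
ΔH = Σ(broken) − Σ(formed) = 3655 − 3988 = −333 kJ

ΔH ≈ −333 kJ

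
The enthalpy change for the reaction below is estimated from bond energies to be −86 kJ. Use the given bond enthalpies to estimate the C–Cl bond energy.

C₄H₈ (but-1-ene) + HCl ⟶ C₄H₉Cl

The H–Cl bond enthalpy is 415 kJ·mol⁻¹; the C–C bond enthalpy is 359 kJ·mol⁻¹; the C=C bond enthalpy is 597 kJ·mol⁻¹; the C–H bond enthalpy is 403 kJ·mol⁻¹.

D(C–Cl) ≈ 336 kJ/mol

Let D be the C–Cl bond energy.
Σ(broken) = 2×359 + 8×403 + 1×597 + 1×415 = 4954
Σ(formed) = 3×359 + 1×D + 9×403 = 4704 + D
ΔH = Σ(broken) − Σ(formed) = (4954) − (4704 + D) = +250 − D
Setting this equal to −86 kJ gives D = 336 kJ/mol.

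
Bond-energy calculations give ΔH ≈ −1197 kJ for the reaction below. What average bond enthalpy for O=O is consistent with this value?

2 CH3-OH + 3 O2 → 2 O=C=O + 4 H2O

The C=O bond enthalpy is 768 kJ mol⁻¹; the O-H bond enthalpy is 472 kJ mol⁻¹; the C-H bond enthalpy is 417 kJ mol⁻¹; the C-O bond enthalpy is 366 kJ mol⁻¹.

D(O=O) ≈ 491 kJ/mol

Let D be the O=O bond energy.
Σ(broken) = 6×417 + 2×366 + 2×472 + 3×D = 4178 + 3D
Σ(formed) = 4×768 + 8×472 = 6848
ΔH = Σ(broken) − Σ(formed) = (4178 + 3D) − (6848) = −2670 + 3D
Setting this equal to −1197 kJ gives 3D = 1473, so D = 491 kJ/mol.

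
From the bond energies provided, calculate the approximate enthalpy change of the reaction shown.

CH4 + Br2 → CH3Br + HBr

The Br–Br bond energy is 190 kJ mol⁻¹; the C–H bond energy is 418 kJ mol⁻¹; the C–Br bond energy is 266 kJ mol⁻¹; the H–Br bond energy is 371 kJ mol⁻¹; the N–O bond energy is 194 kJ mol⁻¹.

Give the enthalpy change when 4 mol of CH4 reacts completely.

ΔH = −116 kJ

Bonds broken (reactants):
  Br–Br: 1 × 190 = 190
  C–H: 4 × 418 = 1672
  Σ(broken) = 1862 kJ
Bonds formed (products):
  C–Br: 1 × 266 = 266
  C–H: 3 × 418 = 1254
  H–Br: 1 × 371 = 371
  Σ(formed) = 1891 kJ
ΔH = Σ(broken) − Σ(formed) = 1862 − 1891 = −29 kJ
For 4× the reaction as written: 4 × (−29) = −116 kJ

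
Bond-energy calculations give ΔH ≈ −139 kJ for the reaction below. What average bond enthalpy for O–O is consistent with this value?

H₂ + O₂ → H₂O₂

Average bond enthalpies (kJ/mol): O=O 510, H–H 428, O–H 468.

D(O–O) ≈ 141 kJ/mol

Let D be the O–O bond energy.
Σ(broken) = 1×428 + 1×510 = 938
Σ(formed) = 2×468 + 1×D = 936 + D
ΔH = Σ(broken) − Σ(formed) = (938) − (936 + D) = +2 − D
Setting this equal to −139 kJ gives D = 141 kJ/mol.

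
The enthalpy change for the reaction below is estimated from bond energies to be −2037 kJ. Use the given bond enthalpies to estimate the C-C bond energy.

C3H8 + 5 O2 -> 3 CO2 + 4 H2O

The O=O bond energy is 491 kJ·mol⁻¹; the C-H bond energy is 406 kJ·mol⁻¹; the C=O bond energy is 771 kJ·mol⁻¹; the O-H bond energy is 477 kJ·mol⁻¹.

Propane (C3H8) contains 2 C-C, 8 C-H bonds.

D(C-C) ≈ 351 kJ/mol

Let D be the C-C bond energy.
Σ(broken) = 2×D + 8×406 + 5×491 = 5703 + 2D
Σ(formed) = 6×771 + 8×477 = 8442
ΔH = Σ(broken) − Σ(formed) = (5703 + 2D) − (8442) = −2739 + 2D
Setting this equal to −2037 kJ gives 2D = 702, so D = 351 kJ/mol.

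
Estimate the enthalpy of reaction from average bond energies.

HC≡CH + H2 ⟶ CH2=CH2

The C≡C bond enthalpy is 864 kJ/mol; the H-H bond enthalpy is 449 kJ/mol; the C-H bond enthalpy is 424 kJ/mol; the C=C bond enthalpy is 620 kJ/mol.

Bonds broken (reactants):
  C≡C: 1 × 864 = 864
  C-H: 2 × 424 = 848
  H-H: 1 × 449 = 449
  Σ(broken) = 2161 kJ
Bonds formed (products):
  C-H: 4 × 424 = 1696
  C=C: 1 × 620 = 620
  Σ(formed) = 2316 kJ
ΔH = Σ(broken) − Σ(formed) = 2161 − 2316 = −155 kJ

ΔH ≈ −155 kJ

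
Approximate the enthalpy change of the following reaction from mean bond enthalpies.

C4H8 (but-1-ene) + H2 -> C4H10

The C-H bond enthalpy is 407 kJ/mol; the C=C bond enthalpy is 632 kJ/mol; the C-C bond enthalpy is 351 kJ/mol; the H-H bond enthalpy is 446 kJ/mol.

ΔH ≈ −87 kJ

Bonds broken (reactants):
  C-C: 2 × 351 = 702
  C-H: 8 × 407 = 3256
  C=C: 1 × 632 = 632
  H-H: 1 × 446 = 446
  Σ(broken) = 5036 kJ
Bonds formed (products):
  C-C: 3 × 351 = 1053
  C-H: 10 × 407 = 4070
  Σ(formed) = 5123 kJ
ΔH = Σ(broken) − Σ(formed) = 5036 − 5123 = −87 kJ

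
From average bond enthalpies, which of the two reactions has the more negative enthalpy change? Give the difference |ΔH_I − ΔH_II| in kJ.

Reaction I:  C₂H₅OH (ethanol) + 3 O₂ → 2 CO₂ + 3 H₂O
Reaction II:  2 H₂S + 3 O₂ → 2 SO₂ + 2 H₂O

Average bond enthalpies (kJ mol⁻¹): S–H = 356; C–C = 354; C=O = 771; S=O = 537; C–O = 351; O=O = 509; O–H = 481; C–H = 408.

Reaction I, by 96 kJ

Reaction I:
  Bonds broken (reactants):
    C–C: 1 × 354 = 354
    C–H: 5 × 408 = 2040
    C–O: 1 × 351 = 351
    O–H: 1 × 481 = 481
    O=O: 3 × 509 = 1527
    Σ(broken) = 4753 kJ
  Bonds formed (products):
    C=O: 4 × 771 = 3084
    O–H: 6 × 481 = 2886
    Σ(formed) = 5970 kJ
  ΔH_I = 4753 − 5970 = −1217 kJ
Reaction II:
  Bonds broken (reactants):
    O=O: 3 × 509 = 1527
    S–H: 4 × 356 = 1424
    Σ(broken) = 2951 kJ
  Bonds formed (products):
    O–H: 4 × 481 = 1924
    S=O: 4 × 537 = 2148
    Σ(formed) = 4072 kJ
  ΔH_II = 2951 − 4072 = −1121 kJ
ΔH_I − ΔH_II = −96 kJ, so reaction I has the more negative ΔH; |ΔH_I − ΔH_II| = 96 kJ.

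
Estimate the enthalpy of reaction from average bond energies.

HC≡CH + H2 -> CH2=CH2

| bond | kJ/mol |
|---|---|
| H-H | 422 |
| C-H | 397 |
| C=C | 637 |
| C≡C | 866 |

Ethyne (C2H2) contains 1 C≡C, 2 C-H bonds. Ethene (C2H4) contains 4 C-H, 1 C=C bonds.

Bonds broken (reactants):
  C≡C: 1 × 866 = 866
  C-H: 2 × 397 = 794
  H-H: 1 × 422 = 422
  Σ(broken) = 2082 kJ
Bonds formed (products):
  C-H: 4 × 397 = 1588
  C=C: 1 × 637 = 637
  Σ(formed) = 2225 kJ
ΔH = Σ(broken) − Σ(formed) = 2082 − 2225 = −143 kJ

ΔH ≈ −143 kJ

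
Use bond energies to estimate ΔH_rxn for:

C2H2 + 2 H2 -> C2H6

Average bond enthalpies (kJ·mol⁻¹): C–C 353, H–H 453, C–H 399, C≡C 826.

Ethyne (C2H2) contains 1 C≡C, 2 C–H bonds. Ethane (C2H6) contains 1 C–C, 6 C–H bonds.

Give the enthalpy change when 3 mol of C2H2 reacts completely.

Bonds broken (reactants):
  C≡C: 1 × 826 = 826
  C–H: 2 × 399 = 798
  H–H: 2 × 453 = 906
  Σ(broken) = 2530 kJ
Bonds formed (products):
  C–C: 1 × 353 = 353
  C–H: 6 × 399 = 2394
  Σ(formed) = 2747 kJ
ΔH = Σ(broken) − Σ(formed) = 2530 − 2747 = −217 kJ
For 3× the reaction as written: 3 × (−217) = −651 kJ

ΔH = −651 kJ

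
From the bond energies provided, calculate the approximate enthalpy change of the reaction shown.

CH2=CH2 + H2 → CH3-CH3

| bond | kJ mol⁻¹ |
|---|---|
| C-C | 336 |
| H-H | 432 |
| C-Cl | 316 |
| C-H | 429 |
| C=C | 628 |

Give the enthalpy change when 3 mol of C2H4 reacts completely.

ΔH = −402 kJ

Bonds broken (reactants):
  C-H: 4 × 429 = 1716
  C=C: 1 × 628 = 628
  H-H: 1 × 432 = 432
  Σ(broken) = 2776 kJ
Bonds formed (products):
  C-C: 1 × 336 = 336
  C-H: 6 × 429 = 2574
  Σ(formed) = 2910 kJ
ΔH = Σ(broken) − Σ(formed) = 2776 − 2910 = −134 kJ
For 3× the reaction as written: 3 × (−134) = −402 kJ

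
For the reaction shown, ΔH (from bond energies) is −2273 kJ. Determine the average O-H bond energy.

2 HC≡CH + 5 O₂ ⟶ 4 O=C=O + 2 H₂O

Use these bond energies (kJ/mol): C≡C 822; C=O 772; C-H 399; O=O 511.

D(O-H) ≈ 473 kJ/mol

Let D be the O-H bond energy.
Σ(broken) = 2×822 + 4×399 + 5×511 = 5795
Σ(formed) = 8×772 + 4×D = 6176 + 4D
ΔH = Σ(broken) − Σ(formed) = (5795) − (6176 + 4D) = −381 − 4D
Setting this equal to −2273 kJ gives 4D = 1892, so D = 473 kJ/mol.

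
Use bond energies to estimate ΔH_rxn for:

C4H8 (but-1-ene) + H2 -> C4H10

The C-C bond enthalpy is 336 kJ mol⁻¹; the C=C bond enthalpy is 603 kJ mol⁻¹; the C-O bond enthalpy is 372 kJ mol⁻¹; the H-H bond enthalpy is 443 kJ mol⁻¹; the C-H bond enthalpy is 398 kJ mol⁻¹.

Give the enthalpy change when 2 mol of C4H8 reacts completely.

ΔH = −172 kJ

Bonds broken (reactants):
  C-C: 2 × 336 = 672
  C-H: 8 × 398 = 3184
  C=C: 1 × 603 = 603
  H-H: 1 × 443 = 443
  Σ(broken) = 4902 kJ
Bonds formed (products):
  C-C: 3 × 336 = 1008
  C-H: 10 × 398 = 3980
  Σ(formed) = 4988 kJ
ΔH = Σ(broken) − Σ(formed) = 4902 − 4988 = −86 kJ
For 2× the reaction as written: 2 × (−86) = −172 kJ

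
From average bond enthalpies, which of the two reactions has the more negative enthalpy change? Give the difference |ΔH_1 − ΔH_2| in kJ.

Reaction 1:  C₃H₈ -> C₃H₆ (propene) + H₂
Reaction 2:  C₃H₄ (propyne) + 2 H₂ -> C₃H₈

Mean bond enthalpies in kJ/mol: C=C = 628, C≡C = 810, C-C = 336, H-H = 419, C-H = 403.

Reaction 2, by 395 kJ

Reaction 1:
  Bonds broken (reactants):
    C-C: 2 × 336 = 672
    C-H: 8 × 403 = 3224
    Σ(broken) = 3896 kJ
  Bonds formed (products):
    C-C: 1 × 336 = 336
    C-H: 6 × 403 = 2418
    C=C: 1 × 628 = 628
    H-H: 1 × 419 = 419
    Σ(formed) = 3801 kJ
  ΔH_1 = 3896 − 3801 = +95 kJ
Reaction 2:
  Bonds broken (reactants):
    C≡C: 1 × 810 = 810
    C-C: 1 × 336 = 336
    C-H: 4 × 403 = 1612
    H-H: 2 × 419 = 838
    Σ(broken) = 3596 kJ
  Bonds formed (products):
    C-C: 2 × 336 = 672
    C-H: 8 × 403 = 3224
    Σ(formed) = 3896 kJ
  ΔH_2 = 3596 − 3896 = −300 kJ
ΔH_1 − ΔH_2 = +395 kJ, so reaction 2 has the more negative ΔH; |ΔH_1 − ΔH_2| = 395 kJ.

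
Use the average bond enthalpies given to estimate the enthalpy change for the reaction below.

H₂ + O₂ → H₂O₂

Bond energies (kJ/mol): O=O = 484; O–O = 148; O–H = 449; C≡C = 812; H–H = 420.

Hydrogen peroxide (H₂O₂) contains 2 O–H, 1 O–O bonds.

Bonds broken (reactants):
  H–H: 1 × 420 = 420
  O=O: 1 × 484 = 484
  Σ(broken) = 904 kJ
Bonds formed (products):
  O–H: 2 × 449 = 898
  O–O: 1 × 148 = 148
  Σ(formed) = 1046 kJ
ΔH = Σ(broken) − Σ(formed) = 904 − 1046 = −142 kJ

ΔH ≈ −142 kJ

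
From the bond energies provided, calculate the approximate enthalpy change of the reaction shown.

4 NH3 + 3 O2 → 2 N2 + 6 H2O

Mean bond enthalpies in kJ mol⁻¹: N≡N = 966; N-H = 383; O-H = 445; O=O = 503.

Bonds broken (reactants):
  N-H: 12 × 383 = 4596
  O=O: 3 × 503 = 1509
  Σ(broken) = 6105 kJ
Bonds formed (products):
  N≡N: 2 × 966 = 1932
  O-H: 12 × 445 = 5340
  Σ(formed) = 7272 kJ
ΔH = Σ(broken) − Σ(formed) = 6105 − 7272 = −1167 kJ

ΔH ≈ −1167 kJ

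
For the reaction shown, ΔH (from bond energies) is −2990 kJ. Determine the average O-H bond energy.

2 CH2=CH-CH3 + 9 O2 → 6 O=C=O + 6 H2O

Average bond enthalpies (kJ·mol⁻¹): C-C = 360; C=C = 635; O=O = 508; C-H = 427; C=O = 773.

D(O-H) ≈ 450 kJ/mol

Let D be the O-H bond energy.
Σ(broken) = 2×360 + 12×427 + 2×635 + 9×508 = 11686
Σ(formed) = 12×773 + 12×D = 9276 + 12D
ΔH = Σ(broken) − Σ(formed) = (11686) − (9276 + 12D) = +2410 − 12D
Setting this equal to −2990 kJ gives 12D = 5400, so D = 450 kJ/mol.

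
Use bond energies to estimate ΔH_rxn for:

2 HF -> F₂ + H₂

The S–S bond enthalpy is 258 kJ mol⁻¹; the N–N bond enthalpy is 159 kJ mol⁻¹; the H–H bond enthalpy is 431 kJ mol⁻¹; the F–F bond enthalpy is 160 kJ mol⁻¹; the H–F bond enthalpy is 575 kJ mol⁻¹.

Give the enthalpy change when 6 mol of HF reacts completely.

Bonds broken (reactants):
  H–F: 2 × 575 = 1150
  Σ(broken) = 1150 kJ
Bonds formed (products):
  F–F: 1 × 160 = 160
  H–H: 1 × 431 = 431
  Σ(formed) = 591 kJ
ΔH = Σ(broken) − Σ(formed) = 1150 − 591 = +559 kJ
For 3× the reaction as written: 3 × (+559) = +1677 kJ

ΔH = +1677 kJ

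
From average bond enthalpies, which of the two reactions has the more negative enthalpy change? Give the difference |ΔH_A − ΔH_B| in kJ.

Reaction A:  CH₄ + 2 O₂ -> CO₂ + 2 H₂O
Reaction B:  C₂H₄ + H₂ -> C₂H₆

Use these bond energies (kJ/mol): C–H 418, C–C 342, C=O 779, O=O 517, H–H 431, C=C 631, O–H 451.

Reaction A, by 540 kJ

Reaction A:
  Bonds broken (reactants):
    C–H: 4 × 418 = 1672
    O=O: 2 × 517 = 1034
    Σ(broken) = 2706 kJ
  Bonds formed (products):
    C=O: 2 × 779 = 1558
    O–H: 4 × 451 = 1804
    Σ(formed) = 3362 kJ
  ΔH_A = 2706 − 3362 = −656 kJ
Reaction B:
  Bonds broken (reactants):
    C–H: 4 × 418 = 1672
    C=C: 1 × 631 = 631
    H–H: 1 × 431 = 431
    Σ(broken) = 2734 kJ
  Bonds formed (products):
    C–C: 1 × 342 = 342
    C–H: 6 × 418 = 2508
    Σ(formed) = 2850 kJ
  ΔH_B = 2734 − 2850 = −116 kJ
ΔH_A − ΔH_B = −540 kJ, so reaction A has the more negative ΔH; |ΔH_A − ΔH_B| = 540 kJ.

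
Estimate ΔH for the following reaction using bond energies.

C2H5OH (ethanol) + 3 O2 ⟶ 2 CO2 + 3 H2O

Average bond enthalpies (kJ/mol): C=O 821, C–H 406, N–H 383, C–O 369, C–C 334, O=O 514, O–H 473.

Bonds broken (reactants):
  C–C: 1 × 334 = 334
  C–H: 5 × 406 = 2030
  C–O: 1 × 369 = 369
  O–H: 1 × 473 = 473
  O=O: 3 × 514 = 1542
  Σ(broken) = 4748 kJ
Bonds formed (products):
  C=O: 4 × 821 = 3284
  O–H: 6 × 473 = 2838
  Σ(formed) = 6122 kJ
ΔH = Σ(broken) − Σ(formed) = 4748 − 6122 = −1374 kJ

ΔH ≈ −1374 kJ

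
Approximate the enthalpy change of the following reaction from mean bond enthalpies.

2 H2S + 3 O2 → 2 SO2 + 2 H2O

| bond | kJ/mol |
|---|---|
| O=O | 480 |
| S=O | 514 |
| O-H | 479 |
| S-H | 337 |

Bonds broken (reactants):
  O=O: 3 × 480 = 1440
  S-H: 4 × 337 = 1348
  Σ(broken) = 2788 kJ
Bonds formed (products):
  O-H: 4 × 479 = 1916
  S=O: 4 × 514 = 2056
  Σ(formed) = 3972 kJ
ΔH = Σ(broken) − Σ(formed) = 2788 − 3972 = −1184 kJ

ΔH ≈ −1184 kJ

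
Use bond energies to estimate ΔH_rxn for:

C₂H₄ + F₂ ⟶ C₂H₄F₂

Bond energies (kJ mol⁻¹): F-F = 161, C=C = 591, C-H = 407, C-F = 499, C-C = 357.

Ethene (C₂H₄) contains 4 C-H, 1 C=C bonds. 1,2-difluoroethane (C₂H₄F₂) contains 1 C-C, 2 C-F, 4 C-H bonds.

Bonds broken (reactants):
  C-H: 4 × 407 = 1628
  C=C: 1 × 591 = 591
  F-F: 1 × 161 = 161
  Σ(broken) = 2380 kJ
Bonds formed (products):
  C-C: 1 × 357 = 357
  C-F: 2 × 499 = 998
  C-H: 4 × 407 = 1628
  Σ(formed) = 2983 kJ
ΔH = Σ(broken) − Σ(formed) = 2380 − 2983 = −603 kJ

ΔH ≈ −603 kJ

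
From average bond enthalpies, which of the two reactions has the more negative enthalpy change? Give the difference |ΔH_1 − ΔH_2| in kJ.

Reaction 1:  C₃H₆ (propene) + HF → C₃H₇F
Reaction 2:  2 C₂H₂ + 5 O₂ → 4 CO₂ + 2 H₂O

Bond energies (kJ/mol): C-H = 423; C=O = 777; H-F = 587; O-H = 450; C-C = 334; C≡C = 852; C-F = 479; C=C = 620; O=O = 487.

Reaction 1:
  Bonds broken (reactants):
    C-C: 1 × 334 = 334
    C-H: 6 × 423 = 2538
    C=C: 1 × 620 = 620
    H-F: 1 × 587 = 587
    Σ(broken) = 4079 kJ
  Bonds formed (products):
    C-C: 2 × 334 = 668
    C-F: 1 × 479 = 479
    C-H: 7 × 423 = 2961
    Σ(formed) = 4108 kJ
  ΔH_1 = 4079 − 4108 = −29 kJ
Reaction 2:
  Bonds broken (reactants):
    C≡C: 2 × 852 = 1704
    C-H: 4 × 423 = 1692
    O=O: 5 × 487 = 2435
    Σ(broken) = 5831 kJ
  Bonds formed (products):
    C=O: 8 × 777 = 6216
    O-H: 4 × 450 = 1800
    Σ(formed) = 8016 kJ
  ΔH_2 = 5831 − 8016 = −2185 kJ
ΔH_1 − ΔH_2 = +2156 kJ, so reaction 2 has the more negative ΔH; |ΔH_1 − ΔH_2| = 2156 kJ.

Reaction 2, by 2156 kJ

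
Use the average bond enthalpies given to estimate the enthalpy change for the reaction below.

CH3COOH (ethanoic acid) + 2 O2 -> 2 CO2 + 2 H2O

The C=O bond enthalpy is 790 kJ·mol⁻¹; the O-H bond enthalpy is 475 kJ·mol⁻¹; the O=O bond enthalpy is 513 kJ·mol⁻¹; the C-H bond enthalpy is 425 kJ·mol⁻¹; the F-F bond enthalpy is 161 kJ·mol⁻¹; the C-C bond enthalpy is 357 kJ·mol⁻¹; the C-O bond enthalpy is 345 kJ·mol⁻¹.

Bonds broken (reactants):
  C-C: 1 × 357 = 357
  C-H: 3 × 425 = 1275
  C-O: 1 × 345 = 345
  C=O: 1 × 790 = 790
  O-H: 1 × 475 = 475
  O=O: 2 × 513 = 1026
  Σ(broken) = 4268 kJ
Bonds formed (products):
  C=O: 4 × 790 = 3160
  O-H: 4 × 475 = 1900
  Σ(formed) = 5060 kJ
ΔH = Σ(broken) − Σ(formed) = 4268 − 5060 = −792 kJ

ΔH ≈ −792 kJ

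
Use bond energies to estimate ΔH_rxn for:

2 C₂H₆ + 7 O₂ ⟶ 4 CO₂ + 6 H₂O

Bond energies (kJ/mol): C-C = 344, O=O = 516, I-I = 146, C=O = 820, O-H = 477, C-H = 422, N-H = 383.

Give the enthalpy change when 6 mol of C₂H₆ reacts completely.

ΔH = −8760 kJ

Bonds broken (reactants):
  C-C: 2 × 344 = 688
  C-H: 12 × 422 = 5064
  O=O: 7 × 516 = 3612
  Σ(broken) = 9364 kJ
Bonds formed (products):
  C=O: 8 × 820 = 6560
  O-H: 12 × 477 = 5724
  Σ(formed) = 12284 kJ
ΔH = Σ(broken) − Σ(formed) = 9364 − 12284 = −2920 kJ
For 3× the reaction as written: 3 × (−2920) = −8760 kJ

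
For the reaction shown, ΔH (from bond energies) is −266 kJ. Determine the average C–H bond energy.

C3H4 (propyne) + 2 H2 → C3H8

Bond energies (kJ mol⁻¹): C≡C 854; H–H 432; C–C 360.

Let D be the C–H bond energy.
Σ(broken) = 1×854 + 1×360 + 4×D + 2×432 = 2078 + 4D
Σ(formed) = 2×360 + 8×D = 720 + 8D
ΔH = Σ(broken) − Σ(formed) = (2078 + 4D) − (720 + 8D) = +1358 − 4D
Setting this equal to −266 kJ gives 4D = 1624, so D = 406 kJ/mol.

D(C–H) ≈ 406 kJ/mol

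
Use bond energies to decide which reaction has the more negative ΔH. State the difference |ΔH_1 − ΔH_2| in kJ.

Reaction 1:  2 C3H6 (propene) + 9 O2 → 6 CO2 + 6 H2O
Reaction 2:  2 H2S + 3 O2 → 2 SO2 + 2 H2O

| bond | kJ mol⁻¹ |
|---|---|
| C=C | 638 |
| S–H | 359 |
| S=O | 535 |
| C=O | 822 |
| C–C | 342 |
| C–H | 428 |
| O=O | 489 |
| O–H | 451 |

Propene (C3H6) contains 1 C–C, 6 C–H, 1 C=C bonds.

Reaction 1, by 2738 kJ

Reaction 1:
  Bonds broken (reactants):
    C–C: 2 × 342 = 684
    C–H: 12 × 428 = 5136
    C=C: 2 × 638 = 1276
    O=O: 9 × 489 = 4401
    Σ(broken) = 11497 kJ
  Bonds formed (products):
    C=O: 12 × 822 = 9864
    O–H: 12 × 451 = 5412
    Σ(formed) = 15276 kJ
  ΔH_1 = 11497 − 15276 = −3779 kJ
Reaction 2:
  Bonds broken (reactants):
    O=O: 3 × 489 = 1467
    S–H: 4 × 359 = 1436
    Σ(broken) = 2903 kJ
  Bonds formed (products):
    O–H: 4 × 451 = 1804
    S=O: 4 × 535 = 2140
    Σ(formed) = 3944 kJ
  ΔH_2 = 2903 − 3944 = −1041 kJ
ΔH_1 − ΔH_2 = −2738 kJ, so reaction 1 has the more negative ΔH; |ΔH_1 − ΔH_2| = 2738 kJ.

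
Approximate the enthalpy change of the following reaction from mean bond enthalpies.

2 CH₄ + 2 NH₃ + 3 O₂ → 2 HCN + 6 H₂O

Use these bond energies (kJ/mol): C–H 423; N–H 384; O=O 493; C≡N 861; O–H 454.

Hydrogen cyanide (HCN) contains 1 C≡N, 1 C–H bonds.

ΔH ≈ −849 kJ

Bonds broken (reactants):
  C–H: 8 × 423 = 3384
  N–H: 6 × 384 = 2304
  O=O: 3 × 493 = 1479
  Σ(broken) = 7167 kJ
Bonds formed (products):
  C≡N: 2 × 861 = 1722
  C–H: 2 × 423 = 846
  O–H: 12 × 454 = 5448
  Σ(formed) = 8016 kJ
ΔH = Σ(broken) − Σ(formed) = 7167 − 8016 = −849 kJ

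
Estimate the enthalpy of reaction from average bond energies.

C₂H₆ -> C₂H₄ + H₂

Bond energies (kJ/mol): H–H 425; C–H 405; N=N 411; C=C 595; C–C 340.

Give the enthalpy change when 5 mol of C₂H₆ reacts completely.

Bonds broken (reactants):
  C–C: 1 × 340 = 340
  C–H: 6 × 405 = 2430
  Σ(broken) = 2770 kJ
Bonds formed (products):
  C–H: 4 × 405 = 1620
  C=C: 1 × 595 = 595
  H–H: 1 × 425 = 425
  Σ(formed) = 2640 kJ
ΔH = Σ(broken) − Σ(formed) = 2770 − 2640 = +130 kJ
For 5× the reaction as written: 5 × (+130) = +650 kJ

ΔH = +650 kJ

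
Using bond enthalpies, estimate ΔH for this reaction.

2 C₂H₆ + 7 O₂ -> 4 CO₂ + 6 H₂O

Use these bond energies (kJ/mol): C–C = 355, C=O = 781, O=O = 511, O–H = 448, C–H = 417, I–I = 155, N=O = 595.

Bonds broken (reactants):
  C–C: 2 × 355 = 710
  C–H: 12 × 417 = 5004
  O=O: 7 × 511 = 3577
  Σ(broken) = 9291 kJ
Bonds formed (products):
  C=O: 8 × 781 = 6248
  O–H: 12 × 448 = 5376
  Σ(formed) = 11624 kJ
ΔH = Σ(broken) − Σ(formed) = 9291 − 11624 = −2333 kJ

ΔH ≈ −2333 kJ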